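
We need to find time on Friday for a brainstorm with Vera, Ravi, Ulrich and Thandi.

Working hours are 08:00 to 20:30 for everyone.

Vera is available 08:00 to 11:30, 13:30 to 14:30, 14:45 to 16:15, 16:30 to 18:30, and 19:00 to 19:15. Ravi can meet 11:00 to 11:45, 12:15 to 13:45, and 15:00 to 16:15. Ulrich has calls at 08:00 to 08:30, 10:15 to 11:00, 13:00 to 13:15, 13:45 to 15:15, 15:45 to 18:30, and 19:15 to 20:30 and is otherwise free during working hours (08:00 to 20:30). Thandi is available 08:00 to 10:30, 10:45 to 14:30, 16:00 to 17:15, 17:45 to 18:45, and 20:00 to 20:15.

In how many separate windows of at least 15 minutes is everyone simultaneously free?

Ulrich free within 08:00–20:30: 08:30–10:15, 11:00–13:00, 13:15–13:45, 15:15–15:45, 18:30–19:15.
Vera ∩ Ravi: 11:00–11:30, 13:30–13:45, 15:00–16:15.
Vera ∩ Ravi ∩ Ulrich: 11:00–11:30, 13:30–13:45, 15:15–15:45.
Vera ∩ Ravi ∩ Ulrich ∩ Thandi: 11:00–11:30, 13:30–13:45.
Windows ≥ 15 min: 11:00–11:30, 13:30–13:45.
That's 2 windows.

2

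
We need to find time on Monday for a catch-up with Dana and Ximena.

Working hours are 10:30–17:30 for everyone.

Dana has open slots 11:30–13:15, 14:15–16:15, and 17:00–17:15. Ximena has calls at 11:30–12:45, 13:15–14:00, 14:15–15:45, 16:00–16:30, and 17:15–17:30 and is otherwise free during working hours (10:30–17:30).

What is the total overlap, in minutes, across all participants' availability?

Ximena free within 10:30–17:30: 10:30–11:30, 12:45–13:15, 14:00–14:15, 15:45–16:00, 16:30–17:15.
Dana ∩ Ximena: 12:45–13:15, 15:45–16:00, 17:00–17:15.
Total common minutes: 30 + 15 + 15 = 60.

60 minutes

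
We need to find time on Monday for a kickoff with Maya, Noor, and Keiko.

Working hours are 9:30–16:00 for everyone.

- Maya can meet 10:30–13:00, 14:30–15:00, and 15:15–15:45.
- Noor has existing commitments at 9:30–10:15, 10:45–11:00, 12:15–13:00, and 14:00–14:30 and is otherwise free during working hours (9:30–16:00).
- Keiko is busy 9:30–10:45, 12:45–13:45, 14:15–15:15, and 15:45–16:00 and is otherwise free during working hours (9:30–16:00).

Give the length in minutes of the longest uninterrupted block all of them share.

Noor free within 09:30–16:00: 10:15–10:45, 11:00–12:15, 13:00–14:00, 14:30–16:00.
Keiko free within 09:30–16:00: 10:45–12:45, 13:45–14:15, 15:15–15:45.
Maya ∩ Noor: 10:30–10:45, 11:00–12:15, 14:30–15:00, 15:15–15:45.
Maya ∩ Noor ∩ Keiko: 11:00–12:15, 15:15–15:45.
Common window lengths: 75, 30 min; longest is 75.

75 minutes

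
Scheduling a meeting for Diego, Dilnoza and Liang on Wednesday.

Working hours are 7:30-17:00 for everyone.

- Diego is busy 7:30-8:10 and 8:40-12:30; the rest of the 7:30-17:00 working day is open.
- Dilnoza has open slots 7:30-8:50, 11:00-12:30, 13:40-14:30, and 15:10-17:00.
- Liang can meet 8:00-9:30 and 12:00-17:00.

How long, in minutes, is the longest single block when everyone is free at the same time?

110 minutes

Diego free within 07:30–17:00: 08:10–08:40, 12:30–17:00.
Diego ∩ Dilnoza: 08:10–08:40, 13:40–14:30, 15:10–17:00.
Diego ∩ Dilnoza ∩ Liang: 08:10–08:40, 13:40–14:30, 15:10–17:00.
Common window lengths: 30, 50, 110 min; longest is 110.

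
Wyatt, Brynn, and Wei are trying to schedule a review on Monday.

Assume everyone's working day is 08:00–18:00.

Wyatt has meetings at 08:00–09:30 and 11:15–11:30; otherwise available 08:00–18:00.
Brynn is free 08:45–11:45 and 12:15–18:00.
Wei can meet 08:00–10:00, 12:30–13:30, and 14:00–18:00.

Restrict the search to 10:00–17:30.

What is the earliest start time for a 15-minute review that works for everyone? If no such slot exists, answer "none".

Wyatt free within 08:00–18:00: 09:30–11:15, 11:30–18:00.
Wyatt ∩ Brynn: 09:30–11:15, 11:30–11:45, 12:15–18:00.
Wyatt ∩ Brynn ∩ Wei: 09:30–10:00, 12:30–13:30, 14:00–18:00.
Restricted to 10:00–17:30: 12:30–13:30, 14:00–17:30.
Windows ≥ 15 min: 12:30–13:30, 14:00–17:30.
Earliest such window starts at 12:30.

12:30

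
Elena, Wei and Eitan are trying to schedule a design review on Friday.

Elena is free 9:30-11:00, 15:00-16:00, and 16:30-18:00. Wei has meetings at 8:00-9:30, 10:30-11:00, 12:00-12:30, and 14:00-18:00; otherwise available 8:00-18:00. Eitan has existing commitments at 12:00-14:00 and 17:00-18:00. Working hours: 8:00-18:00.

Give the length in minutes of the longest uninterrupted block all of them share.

60 minutes

Wei free within 08:00–18:00: 09:30–10:30, 11:00–12:00, 12:30–14:00.
Eitan free within 08:00–18:00: 08:00–12:00, 14:00–17:00.
Elena ∩ Wei: 09:30–10:30.
Elena ∩ Wei ∩ Eitan: 09:30–10:30.
Single common window of 60 minutes.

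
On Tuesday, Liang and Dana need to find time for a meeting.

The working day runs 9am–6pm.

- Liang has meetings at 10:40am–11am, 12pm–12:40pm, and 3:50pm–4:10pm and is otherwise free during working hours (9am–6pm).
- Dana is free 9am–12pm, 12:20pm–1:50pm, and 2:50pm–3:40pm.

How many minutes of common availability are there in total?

Liang free within 09:00–18:00: 09:00–10:40, 11:00–12:00, 12:40–15:50, 16:10–18:00.
Liang ∩ Dana: 09:00–10:40, 11:00–12:00, 12:40–13:50, 14:50–15:40.
Total common minutes: 100 + 60 + 70 + 50 = 280.

280 minutes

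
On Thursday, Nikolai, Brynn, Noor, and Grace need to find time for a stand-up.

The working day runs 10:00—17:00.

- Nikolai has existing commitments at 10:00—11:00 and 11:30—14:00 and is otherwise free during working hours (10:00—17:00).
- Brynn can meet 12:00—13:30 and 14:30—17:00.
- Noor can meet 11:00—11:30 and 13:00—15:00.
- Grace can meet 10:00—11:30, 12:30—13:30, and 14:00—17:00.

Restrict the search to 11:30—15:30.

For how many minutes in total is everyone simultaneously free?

Nikolai free within 10:00–17:00: 11:00–11:30, 14:00–17:00.
Nikolai ∩ Brynn: 14:30–17:00.
Nikolai ∩ Brynn ∩ Noor: 14:30–15:00.
Nikolai ∩ Brynn ∩ Noor ∩ Grace: 14:30–15:00.
Restricted to 11:30–15:30: 14:30–15:00.
Total common minutes: 30.

30 minutes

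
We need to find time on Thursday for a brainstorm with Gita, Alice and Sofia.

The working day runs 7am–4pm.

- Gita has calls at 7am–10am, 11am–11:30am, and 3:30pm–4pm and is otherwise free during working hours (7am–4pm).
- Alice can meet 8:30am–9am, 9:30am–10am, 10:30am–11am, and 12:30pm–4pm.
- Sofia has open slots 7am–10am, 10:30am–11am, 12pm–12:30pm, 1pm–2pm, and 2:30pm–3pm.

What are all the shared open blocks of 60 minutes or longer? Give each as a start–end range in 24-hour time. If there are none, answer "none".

13:00–14:00

Gita free within 07:00–16:00: 10:00–11:00, 11:30–15:30.
Gita ∩ Alice: 10:30–11:00, 12:30–15:30.
Gita ∩ Alice ∩ Sofia: 10:30–11:00, 13:00–14:00, 14:30–15:00.
Windows ≥ 60 min: 13:00–14:00.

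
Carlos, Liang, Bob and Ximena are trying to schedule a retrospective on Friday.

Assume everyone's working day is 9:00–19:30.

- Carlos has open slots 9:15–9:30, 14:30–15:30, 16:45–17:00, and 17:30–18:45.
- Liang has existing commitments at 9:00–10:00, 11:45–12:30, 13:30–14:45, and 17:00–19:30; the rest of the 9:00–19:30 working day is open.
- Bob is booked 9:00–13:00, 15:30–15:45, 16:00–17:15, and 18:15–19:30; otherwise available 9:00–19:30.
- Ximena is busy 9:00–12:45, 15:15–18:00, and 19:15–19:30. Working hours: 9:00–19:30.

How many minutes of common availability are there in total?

Liang free within 09:00–19:30: 10:00–11:45, 12:30–13:30, 14:45–17:00.
Bob free within 09:00–19:30: 13:00–15:30, 15:45–16:00, 17:15–18:15.
Ximena free within 09:00–19:30: 12:45–15:15, 18:00–19:15.
Carlos ∩ Liang: 14:45–15:30, 16:45–17:00.
Carlos ∩ Liang ∩ Bob: 14:45–15:30.
Carlos ∩ Liang ∩ Bob ∩ Ximena: 14:45–15:15.
Total common minutes: 30.

30 minutes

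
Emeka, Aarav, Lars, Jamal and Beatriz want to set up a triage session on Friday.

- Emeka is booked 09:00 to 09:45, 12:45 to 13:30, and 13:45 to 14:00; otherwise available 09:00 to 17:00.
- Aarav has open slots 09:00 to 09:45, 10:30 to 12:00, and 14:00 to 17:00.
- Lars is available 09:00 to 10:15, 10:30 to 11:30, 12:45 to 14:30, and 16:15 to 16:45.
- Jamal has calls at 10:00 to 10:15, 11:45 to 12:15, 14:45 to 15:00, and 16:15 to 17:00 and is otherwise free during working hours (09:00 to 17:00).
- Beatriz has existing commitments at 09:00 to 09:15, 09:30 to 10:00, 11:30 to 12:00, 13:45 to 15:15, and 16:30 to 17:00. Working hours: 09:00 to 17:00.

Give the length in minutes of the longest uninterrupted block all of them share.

60 minutes

Emeka free within 09:00–17:00: 09:45–12:45, 13:30–13:45, 14:00–17:00.
Jamal free within 09:00–17:00: 09:00–10:00, 10:15–11:45, 12:15–14:45, 15:00–16:15.
Beatriz free within 09:00–17:00: 09:15–09:30, 10:00–11:30, 12:00–13:45, 15:15–16:30.
Emeka ∩ Aarav: 10:30–12:00, 14:00–17:00.
Emeka ∩ Aarav ∩ Lars: 10:30–11:30, 14:00–14:30, 16:15–16:45.
Emeka ∩ Aarav ∩ Lars ∩ Jamal: 10:30–11:30, 14:00–14:30.
Emeka ∩ Aarav ∩ Lars ∩ Jamal ∩ Beatriz: 10:30–11:30.
Single common window of 60 minutes.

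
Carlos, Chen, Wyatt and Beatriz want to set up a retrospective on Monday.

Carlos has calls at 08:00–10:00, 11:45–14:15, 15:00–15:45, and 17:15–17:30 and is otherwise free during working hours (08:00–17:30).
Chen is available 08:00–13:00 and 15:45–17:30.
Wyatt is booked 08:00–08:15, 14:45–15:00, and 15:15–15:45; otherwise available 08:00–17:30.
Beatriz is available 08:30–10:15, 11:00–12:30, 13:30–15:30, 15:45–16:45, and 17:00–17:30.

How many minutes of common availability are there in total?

135 minutes

Carlos free within 08:00–17:30: 10:00–11:45, 14:15–15:00, 15:45–17:15.
Wyatt free within 08:00–17:30: 08:15–14:45, 15:00–15:15, 15:45–17:30.
Carlos ∩ Chen: 10:00–11:45, 15:45–17:15.
Carlos ∩ Chen ∩ Wyatt: 10:00–11:45, 15:45–17:15.
Carlos ∩ Chen ∩ Wyatt ∩ Beatriz: 10:00–10:15, 11:00–11:45, 15:45–16:45, 17:00–17:15.
Total common minutes: 15 + 45 + 60 + 15 = 135.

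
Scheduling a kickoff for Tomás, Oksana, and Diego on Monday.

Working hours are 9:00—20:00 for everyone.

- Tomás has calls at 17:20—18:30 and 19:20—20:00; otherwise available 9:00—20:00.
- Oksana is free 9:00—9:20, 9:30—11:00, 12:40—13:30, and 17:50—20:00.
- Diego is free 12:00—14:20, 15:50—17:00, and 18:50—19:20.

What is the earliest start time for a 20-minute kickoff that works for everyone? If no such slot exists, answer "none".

12:40

Tomás free within 09:00–20:00: 09:00–17:20, 18:30–19:20.
Tomás ∩ Oksana: 09:00–09:20, 09:30–11:00, 12:40–13:30, 18:30–19:20.
Tomás ∩ Oksana ∩ Diego: 12:40–13:30, 18:50–19:20.
Windows ≥ 20 min: 12:40–13:30, 18:50–19:20.
Earliest such window starts at 12:40.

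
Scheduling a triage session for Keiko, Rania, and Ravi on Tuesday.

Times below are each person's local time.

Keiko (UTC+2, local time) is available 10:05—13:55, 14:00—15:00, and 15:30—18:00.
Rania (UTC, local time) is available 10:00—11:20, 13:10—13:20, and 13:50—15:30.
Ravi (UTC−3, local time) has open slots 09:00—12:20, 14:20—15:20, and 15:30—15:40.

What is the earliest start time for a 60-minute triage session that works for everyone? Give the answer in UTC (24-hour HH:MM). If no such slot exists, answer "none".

Keiko → UTC: 08:05–11:55, 12:00–13:00, 13:30–16:00.
Rania → UTC: 10:00–11:20, 13:10–13:20, 13:50–15:30.
Ravi → UTC: 12:00–15:20, 17:20–18:20, 18:30–18:40.
Keiko ∩ Rania: 10:00–11:20, 13:50–15:30.
Keiko ∩ Rania ∩ Ravi: 13:50–15:20.
Windows ≥ 60 min: 13:50–15:20.
Earliest such window starts at 13:50.

13:50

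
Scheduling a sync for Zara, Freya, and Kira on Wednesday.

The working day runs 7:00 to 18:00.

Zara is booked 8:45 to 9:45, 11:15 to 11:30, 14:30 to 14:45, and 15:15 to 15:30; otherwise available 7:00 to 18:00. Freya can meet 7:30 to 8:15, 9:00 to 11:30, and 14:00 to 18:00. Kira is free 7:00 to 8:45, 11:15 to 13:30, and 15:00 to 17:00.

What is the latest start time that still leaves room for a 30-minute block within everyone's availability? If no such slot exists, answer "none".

Zara free within 07:00–18:00: 07:00–08:45, 09:45–11:15, 11:30–14:30, 14:45–15:15, 15:30–18:00.
Zara ∩ Freya: 07:30–08:15, 09:45–11:15, 14:00–14:30, 14:45–15:15, 15:30–18:00.
Zara ∩ Freya ∩ Kira: 07:30–08:15, 15:00–15:15, 15:30–17:00.
Windows ≥ 30 min: 07:30–08:15, 15:30–17:00.
Latest start in the last window 15:30–17:00 is 17:00 − 30 min = 16:30.

16:30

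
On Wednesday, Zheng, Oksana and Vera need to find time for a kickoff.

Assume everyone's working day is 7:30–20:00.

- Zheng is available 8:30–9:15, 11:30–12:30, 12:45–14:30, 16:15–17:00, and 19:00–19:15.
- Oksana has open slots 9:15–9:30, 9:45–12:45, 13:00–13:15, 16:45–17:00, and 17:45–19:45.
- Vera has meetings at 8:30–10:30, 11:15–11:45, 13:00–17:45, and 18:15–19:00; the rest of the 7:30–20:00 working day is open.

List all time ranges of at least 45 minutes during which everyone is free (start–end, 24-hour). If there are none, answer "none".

11:45–12:30

Vera free within 07:30–20:00: 07:30–08:30, 10:30–11:15, 11:45–13:00, 17:45–18:15, 19:00–20:00.
Zheng ∩ Oksana: 11:30–12:30, 13:00–13:15, 16:45–17:00, 19:00–19:15.
Zheng ∩ Oksana ∩ Vera: 11:45–12:30, 19:00–19:15.
Windows ≥ 45 min: 11:45–12:30.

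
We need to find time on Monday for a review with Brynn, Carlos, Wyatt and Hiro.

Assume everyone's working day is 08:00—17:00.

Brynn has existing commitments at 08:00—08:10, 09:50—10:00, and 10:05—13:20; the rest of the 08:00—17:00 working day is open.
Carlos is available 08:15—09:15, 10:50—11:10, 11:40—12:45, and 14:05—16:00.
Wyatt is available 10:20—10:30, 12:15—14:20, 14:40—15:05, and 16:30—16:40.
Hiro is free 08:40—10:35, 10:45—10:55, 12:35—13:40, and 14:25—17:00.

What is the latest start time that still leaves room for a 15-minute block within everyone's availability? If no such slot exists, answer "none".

Brynn free within 08:00–17:00: 08:10–09:50, 10:00–10:05, 13:20–17:00.
Brynn ∩ Carlos: 08:15–09:15, 14:05–16:00.
Brynn ∩ Carlos ∩ Wyatt: 14:05–14:20, 14:40–15:05.
Brynn ∩ Carlos ∩ Wyatt ∩ Hiro: 14:40–15:05.
Windows ≥ 15 min: 14:40–15:05.
Latest start in the last window 14:40–15:05 is 15:05 − 15 min = 14:50.

14:50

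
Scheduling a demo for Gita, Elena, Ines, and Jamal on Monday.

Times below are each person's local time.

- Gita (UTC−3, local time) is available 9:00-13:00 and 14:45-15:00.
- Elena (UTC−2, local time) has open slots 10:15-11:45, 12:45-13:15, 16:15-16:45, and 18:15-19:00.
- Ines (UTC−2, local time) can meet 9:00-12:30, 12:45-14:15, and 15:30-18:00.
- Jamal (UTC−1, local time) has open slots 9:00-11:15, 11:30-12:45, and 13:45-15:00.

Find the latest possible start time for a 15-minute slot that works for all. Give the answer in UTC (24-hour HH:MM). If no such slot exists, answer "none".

Gita → UTC: 12:00–16:00, 17:45–18:00.
Elena → UTC: 12:15–13:45, 14:45–15:15, 18:15–18:45, 20:15–21:00.
Ines → UTC: 11:00–14:30, 14:45–16:15, 17:30–20:00.
Jamal → UTC: 10:00–12:15, 12:30–13:45, 14:45–16:00.
Gita ∩ Elena: 12:15–13:45, 14:45–15:15.
Gita ∩ Elena ∩ Ines: 12:15–13:45, 14:45–15:15.
Gita ∩ Elena ∩ Ines ∩ Jamal: 12:30–13:45, 14:45–15:15.
Windows ≥ 15 min: 12:30–13:45, 14:45–15:15.
Latest start in the last window 14:45–15:15 is 15:15 − 15 min = 15:00.

15:00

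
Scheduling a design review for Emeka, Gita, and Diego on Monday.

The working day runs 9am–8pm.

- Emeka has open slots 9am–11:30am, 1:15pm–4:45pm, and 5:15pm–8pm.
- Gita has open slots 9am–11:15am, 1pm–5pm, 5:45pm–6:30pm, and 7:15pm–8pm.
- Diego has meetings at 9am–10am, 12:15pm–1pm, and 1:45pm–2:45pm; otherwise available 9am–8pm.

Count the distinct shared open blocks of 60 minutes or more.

2

Diego free within 09:00–20:00: 10:00–12:15, 13:00–13:45, 14:45–20:00.
Emeka ∩ Gita: 09:00–11:15, 13:15–16:45, 17:45–18:30, 19:15–20:00.
Emeka ∩ Gita ∩ Diego: 10:00–11:15, 13:15–13:45, 14:45–16:45, 17:45–18:30, 19:15–20:00.
Windows ≥ 60 min: 10:00–11:15, 14:45–16:45.
That's 2 windows.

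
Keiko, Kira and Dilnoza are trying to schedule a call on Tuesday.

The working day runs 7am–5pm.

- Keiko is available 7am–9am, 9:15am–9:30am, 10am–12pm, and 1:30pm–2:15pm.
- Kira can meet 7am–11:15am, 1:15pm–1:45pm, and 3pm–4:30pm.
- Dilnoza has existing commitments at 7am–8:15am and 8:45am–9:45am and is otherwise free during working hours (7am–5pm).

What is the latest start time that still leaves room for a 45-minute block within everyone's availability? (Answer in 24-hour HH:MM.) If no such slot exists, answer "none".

10:30

Dilnoza free within 07:00–17:00: 08:15–08:45, 09:45–17:00.
Keiko ∩ Kira: 07:00–09:00, 09:15–09:30, 10:00–11:15, 13:30–13:45.
Keiko ∩ Kira ∩ Dilnoza: 08:15–08:45, 10:00–11:15, 13:30–13:45.
Windows ≥ 45 min: 10:00–11:15.
Latest start in the last window 10:00–11:15 is 11:15 − 45 min = 10:30.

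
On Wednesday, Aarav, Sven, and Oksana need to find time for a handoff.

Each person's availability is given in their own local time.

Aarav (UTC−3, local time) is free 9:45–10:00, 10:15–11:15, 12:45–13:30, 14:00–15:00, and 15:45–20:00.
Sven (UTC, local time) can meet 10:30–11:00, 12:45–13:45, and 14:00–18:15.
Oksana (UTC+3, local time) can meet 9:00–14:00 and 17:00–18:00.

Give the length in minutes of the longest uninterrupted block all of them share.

Aarav → UTC: 12:45–13:00, 13:15–14:15, 15:45–16:30, 17:00–18:00, 18:45–23:00.
Sven → UTC: 10:30–11:00, 12:45–13:45, 14:00–18:15.
Oksana → UTC: 06:00–11:00, 14:00–15:00.
Aarav ∩ Sven: 12:45–13:00, 13:15–13:45, 14:00–14:15, 15:45–16:30, 17:00–18:00.
Aarav ∩ Sven ∩ Oksana: 14:00–14:15.
Single common window of 15 minutes.

15 minutes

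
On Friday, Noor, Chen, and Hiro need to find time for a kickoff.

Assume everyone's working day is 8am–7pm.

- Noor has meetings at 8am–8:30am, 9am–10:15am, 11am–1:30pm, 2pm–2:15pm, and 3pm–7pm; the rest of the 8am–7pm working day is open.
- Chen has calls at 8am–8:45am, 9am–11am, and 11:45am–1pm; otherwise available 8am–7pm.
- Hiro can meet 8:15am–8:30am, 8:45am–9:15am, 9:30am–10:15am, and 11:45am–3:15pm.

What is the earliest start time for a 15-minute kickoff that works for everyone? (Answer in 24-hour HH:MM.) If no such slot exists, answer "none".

08:45

Noor free within 08:00–19:00: 08:30–09:00, 10:15–11:00, 13:30–14:00, 14:15–15:00.
Chen free within 08:00–19:00: 08:45–09:00, 11:00–11:45, 13:00–19:00.
Noor ∩ Chen: 08:45–09:00, 13:30–14:00, 14:15–15:00.
Noor ∩ Chen ∩ Hiro: 08:45–09:00, 13:30–14:00, 14:15–15:00.
Windows ≥ 15 min: 08:45–09:00, 13:30–14:00, 14:15–15:00.
Earliest such window starts at 08:45.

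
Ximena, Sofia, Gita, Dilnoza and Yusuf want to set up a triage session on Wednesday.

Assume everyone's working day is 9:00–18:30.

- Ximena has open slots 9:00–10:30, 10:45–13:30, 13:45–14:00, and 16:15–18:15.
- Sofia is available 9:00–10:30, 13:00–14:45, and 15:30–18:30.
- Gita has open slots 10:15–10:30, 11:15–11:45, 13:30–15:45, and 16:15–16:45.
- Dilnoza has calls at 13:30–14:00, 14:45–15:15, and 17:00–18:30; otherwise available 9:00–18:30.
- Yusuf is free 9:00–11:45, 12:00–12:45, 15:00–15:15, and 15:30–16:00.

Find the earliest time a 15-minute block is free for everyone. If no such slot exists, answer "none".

10:15

Dilnoza free within 09:00–18:30: 09:00–13:30, 14:00–14:45, 15:15–17:00.
Ximena ∩ Sofia: 09:00–10:30, 13:00–13:30, 13:45–14:00, 16:15–18:15.
Ximena ∩ Sofia ∩ Gita: 10:15–10:30, 13:45–14:00, 16:15–16:45.
Ximena ∩ Sofia ∩ Gita ∩ Dilnoza: 10:15–10:30, 16:15–16:45.
Ximena ∩ Sofia ∩ Gita ∩ Dilnoza ∩ Yusuf: 10:15–10:30.
Windows ≥ 15 min: 10:15–10:30.
Earliest such window starts at 10:15.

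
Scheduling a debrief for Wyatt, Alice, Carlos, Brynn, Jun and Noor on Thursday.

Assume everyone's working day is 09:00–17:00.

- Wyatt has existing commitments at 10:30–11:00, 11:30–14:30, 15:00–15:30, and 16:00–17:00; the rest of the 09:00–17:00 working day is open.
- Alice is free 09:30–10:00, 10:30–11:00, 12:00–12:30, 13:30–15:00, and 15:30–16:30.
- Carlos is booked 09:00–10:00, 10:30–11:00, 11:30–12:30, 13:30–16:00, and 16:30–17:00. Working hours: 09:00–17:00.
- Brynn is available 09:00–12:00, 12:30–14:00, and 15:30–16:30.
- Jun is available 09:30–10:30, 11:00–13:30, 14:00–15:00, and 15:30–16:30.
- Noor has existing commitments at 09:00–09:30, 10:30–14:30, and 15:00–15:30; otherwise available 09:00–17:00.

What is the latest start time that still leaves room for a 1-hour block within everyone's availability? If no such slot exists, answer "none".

none

Wyatt free within 09:00–17:00: 09:00–10:30, 11:00–11:30, 14:30–15:00, 15:30–16:00.
Carlos free within 09:00–17:00: 10:00–10:30, 11:00–11:30, 12:30–13:30, 16:00–16:30.
Noor free within 09:00–17:00: 09:30–10:30, 14:30–15:00, 15:30–17:00.
Wyatt ∩ Alice: 09:30–10:00, 14:30–15:00, 15:30–16:00.
Wyatt ∩ Alice ∩ Carlos: (none).
Wyatt ∩ Alice ∩ Carlos ∩ Brynn: (none).
Wyatt ∩ Alice ∩ Carlos ∩ Brynn ∩ Jun: (none).
Wyatt ∩ Alice ∩ Carlos ∩ Brynn ∩ Jun ∩ Noor: (none).
Windows ≥ 60 min: (none).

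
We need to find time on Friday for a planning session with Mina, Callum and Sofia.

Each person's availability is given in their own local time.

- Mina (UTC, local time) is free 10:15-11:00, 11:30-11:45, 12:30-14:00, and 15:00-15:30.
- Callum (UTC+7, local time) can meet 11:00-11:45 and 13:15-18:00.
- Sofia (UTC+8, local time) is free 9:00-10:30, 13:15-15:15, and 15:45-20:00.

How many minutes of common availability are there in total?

Mina → UTC: 10:15–11:00, 11:30–11:45, 12:30–14:00, 15:00–15:30.
Callum → UTC: 04:00–04:45, 06:15–11:00.
Sofia → UTC: 01:00–02:30, 05:15–07:15, 07:45–12:00.
Mina ∩ Callum: 10:15–11:00.
Mina ∩ Callum ∩ Sofia: 10:15–11:00.
Total common minutes: 45.

45 minutes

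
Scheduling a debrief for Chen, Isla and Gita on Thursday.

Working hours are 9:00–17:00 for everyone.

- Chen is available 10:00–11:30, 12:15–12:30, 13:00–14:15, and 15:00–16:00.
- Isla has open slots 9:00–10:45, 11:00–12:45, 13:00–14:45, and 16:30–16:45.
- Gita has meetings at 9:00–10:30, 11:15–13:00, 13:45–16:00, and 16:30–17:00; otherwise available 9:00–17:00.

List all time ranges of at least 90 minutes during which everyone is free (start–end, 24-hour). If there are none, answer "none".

none

Gita free within 09:00–17:00: 10:30–11:15, 13:00–13:45, 16:00–16:30.
Chen ∩ Isla: 10:00–10:45, 11:00–11:30, 12:15–12:30, 13:00–14:15.
Chen ∩ Isla ∩ Gita: 10:30–10:45, 11:00–11:15, 13:00–13:45.
Windows ≥ 90 min: (none).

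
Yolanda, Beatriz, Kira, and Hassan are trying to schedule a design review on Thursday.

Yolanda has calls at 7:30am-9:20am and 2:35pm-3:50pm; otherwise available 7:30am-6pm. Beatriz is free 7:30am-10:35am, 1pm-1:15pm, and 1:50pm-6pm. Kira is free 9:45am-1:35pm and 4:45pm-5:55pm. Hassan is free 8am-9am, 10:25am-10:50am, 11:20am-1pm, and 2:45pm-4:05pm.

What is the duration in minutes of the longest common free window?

Yolanda free within 07:30–18:00: 09:20–14:35, 15:50–18:00.
Yolanda ∩ Beatriz: 09:20–10:35, 13:00–13:15, 13:50–14:35, 15:50–18:00.
Yolanda ∩ Beatriz ∩ Kira: 09:45–10:35, 13:00–13:15, 16:45–17:55.
Yolanda ∩ Beatriz ∩ Kira ∩ Hassan: 10:25–10:35.
Single common window of 10 minutes.

10 minutes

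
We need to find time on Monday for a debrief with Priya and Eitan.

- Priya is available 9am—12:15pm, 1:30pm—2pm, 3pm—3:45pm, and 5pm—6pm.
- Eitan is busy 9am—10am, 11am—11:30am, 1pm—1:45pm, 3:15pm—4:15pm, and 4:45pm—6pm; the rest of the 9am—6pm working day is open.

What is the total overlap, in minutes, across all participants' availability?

Eitan free within 09:00–18:00: 10:00–11:00, 11:30–13:00, 13:45–15:15, 16:15–16:45.
Priya ∩ Eitan: 10:00–11:00, 11:30–12:15, 13:45–14:00, 15:00–15:15.
Total common minutes: 60 + 45 + 15 + 15 = 135.

135 minutes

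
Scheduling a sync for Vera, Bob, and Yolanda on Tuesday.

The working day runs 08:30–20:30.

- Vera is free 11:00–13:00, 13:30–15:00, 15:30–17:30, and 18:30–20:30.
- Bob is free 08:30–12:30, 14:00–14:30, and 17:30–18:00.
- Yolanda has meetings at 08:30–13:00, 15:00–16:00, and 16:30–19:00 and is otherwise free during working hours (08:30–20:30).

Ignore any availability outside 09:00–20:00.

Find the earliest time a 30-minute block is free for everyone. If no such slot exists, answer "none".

Yolanda free within 08:30–20:30: 13:00–15:00, 16:00–16:30, 19:00–20:30.
Vera ∩ Bob: 11:00–12:30, 14:00–14:30.
Vera ∩ Bob ∩ Yolanda: 14:00–14:30.
Restricted to 09:00–20:00: 14:00–14:30.
Windows ≥ 30 min: 14:00–14:30.
Earliest such window starts at 14:00.

14:00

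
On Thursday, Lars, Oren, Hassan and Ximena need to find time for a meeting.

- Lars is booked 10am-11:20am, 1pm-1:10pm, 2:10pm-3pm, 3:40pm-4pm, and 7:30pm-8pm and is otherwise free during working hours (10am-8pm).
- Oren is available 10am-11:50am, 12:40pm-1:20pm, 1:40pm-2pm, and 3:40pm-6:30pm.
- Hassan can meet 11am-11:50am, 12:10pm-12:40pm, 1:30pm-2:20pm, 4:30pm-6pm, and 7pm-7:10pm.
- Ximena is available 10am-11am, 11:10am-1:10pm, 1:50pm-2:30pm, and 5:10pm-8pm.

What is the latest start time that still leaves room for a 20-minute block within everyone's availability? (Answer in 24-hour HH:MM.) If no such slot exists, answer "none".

17:40

Lars free within 10:00–20:00: 11:20–13:00, 13:10–14:10, 15:00–15:40, 16:00–19:30.
Lars ∩ Oren: 11:20–11:50, 12:40–13:00, 13:10–13:20, 13:40–14:00, 16:00–18:30.
Lars ∩ Oren ∩ Hassan: 11:20–11:50, 13:40–14:00, 16:30–18:00.
Lars ∩ Oren ∩ Hassan ∩ Ximena: 11:20–11:50, 13:50–14:00, 17:10–18:00.
Windows ≥ 20 min: 11:20–11:50, 17:10–18:00.
Latest start in the last window 17:10–18:00 is 18:00 − 20 min = 17:40.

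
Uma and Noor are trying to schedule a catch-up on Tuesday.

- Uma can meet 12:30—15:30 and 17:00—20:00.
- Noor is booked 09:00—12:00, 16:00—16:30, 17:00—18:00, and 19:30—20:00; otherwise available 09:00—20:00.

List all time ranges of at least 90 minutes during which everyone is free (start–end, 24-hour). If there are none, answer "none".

12:30–15:30, 18:00–19:30

Noor free within 09:00–20:00: 12:00–16:00, 16:30–17:00, 18:00–19:30.
Uma ∩ Noor: 12:30–15:30, 18:00–19:30.
Windows ≥ 90 min: 12:30–15:30, 18:00–19:30.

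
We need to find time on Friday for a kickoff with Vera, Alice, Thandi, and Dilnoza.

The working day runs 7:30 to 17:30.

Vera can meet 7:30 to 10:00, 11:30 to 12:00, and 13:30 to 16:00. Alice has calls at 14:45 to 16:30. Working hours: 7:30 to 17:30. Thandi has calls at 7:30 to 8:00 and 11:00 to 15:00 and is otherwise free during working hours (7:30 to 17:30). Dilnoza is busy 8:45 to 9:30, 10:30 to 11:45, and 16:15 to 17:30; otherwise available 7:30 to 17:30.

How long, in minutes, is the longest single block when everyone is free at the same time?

Alice free within 07:30–17:30: 07:30–14:45, 16:30–17:30.
Thandi free within 07:30–17:30: 08:00–11:00, 15:00–17:30.
Dilnoza free within 07:30–17:30: 07:30–08:45, 09:30–10:30, 11:45–16:15.
Vera ∩ Alice: 07:30–10:00, 11:30–12:00, 13:30–14:45.
Vera ∩ Alice ∩ Thandi: 08:00–10:00.
Vera ∩ Alice ∩ Thandi ∩ Dilnoza: 08:00–08:45, 09:30–10:00.
Common window lengths: 45, 30 min; longest is 45.

45 minutes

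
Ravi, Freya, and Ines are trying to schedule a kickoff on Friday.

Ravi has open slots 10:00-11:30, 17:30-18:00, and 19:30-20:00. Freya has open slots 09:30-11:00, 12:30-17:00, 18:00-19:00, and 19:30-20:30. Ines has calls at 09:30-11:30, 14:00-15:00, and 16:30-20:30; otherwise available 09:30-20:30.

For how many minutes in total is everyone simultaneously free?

Ines free within 09:30–20:30: 11:30–14:00, 15:00–16:30.
Ravi ∩ Freya: 10:00–11:00, 19:30–20:00.
Ravi ∩ Freya ∩ Ines: (none).
Total common minutes: 0.

0 minutes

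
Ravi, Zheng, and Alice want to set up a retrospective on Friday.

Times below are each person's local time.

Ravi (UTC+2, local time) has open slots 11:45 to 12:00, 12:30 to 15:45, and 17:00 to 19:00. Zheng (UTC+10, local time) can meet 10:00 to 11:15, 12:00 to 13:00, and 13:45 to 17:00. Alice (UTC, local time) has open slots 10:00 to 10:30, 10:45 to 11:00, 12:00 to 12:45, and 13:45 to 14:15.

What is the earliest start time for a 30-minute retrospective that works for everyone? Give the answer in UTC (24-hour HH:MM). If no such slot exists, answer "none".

none

Ravi → UTC: 09:45–10:00, 10:30–13:45, 15:00–17:00.
Zheng → UTC: 00:00–01:15, 02:00–03:00, 03:45–07:00.
Alice → UTC: 10:00–10:30, 10:45–11:00, 12:00–12:45, 13:45–14:15.
Ravi ∩ Zheng: (none).
Ravi ∩ Zheng ∩ Alice: (none).
Windows ≥ 30 min: (none).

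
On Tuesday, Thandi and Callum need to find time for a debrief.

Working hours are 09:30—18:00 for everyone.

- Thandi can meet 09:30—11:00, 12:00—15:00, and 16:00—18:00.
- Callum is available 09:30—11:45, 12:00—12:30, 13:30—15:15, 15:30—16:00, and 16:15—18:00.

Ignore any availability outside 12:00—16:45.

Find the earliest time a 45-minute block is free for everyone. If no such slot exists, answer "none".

13:30

Thandi ∩ Callum: 09:30–11:00, 12:00–12:30, 13:30–15:00, 16:15–18:00.
Restricted to 12:00–16:45: 12:00–12:30, 13:30–15:00, 16:15–16:45.
Windows ≥ 45 min: 13:30–15:00.
Earliest such window starts at 13:30.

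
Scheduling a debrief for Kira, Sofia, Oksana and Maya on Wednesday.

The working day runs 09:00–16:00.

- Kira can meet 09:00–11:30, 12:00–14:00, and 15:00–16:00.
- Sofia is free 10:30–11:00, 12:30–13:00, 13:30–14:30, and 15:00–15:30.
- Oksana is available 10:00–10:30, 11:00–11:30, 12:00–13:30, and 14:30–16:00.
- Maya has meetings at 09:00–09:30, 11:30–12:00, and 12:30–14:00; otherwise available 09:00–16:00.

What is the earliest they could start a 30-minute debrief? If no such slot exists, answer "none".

15:00

Maya free within 09:00–16:00: 09:30–11:30, 12:00–12:30, 14:00–16:00.
Kira ∩ Sofia: 10:30–11:00, 12:30–13:00, 13:30–14:00, 15:00–15:30.
Kira ∩ Sofia ∩ Oksana: 12:30–13:00, 15:00–15:30.
Kira ∩ Sofia ∩ Oksana ∩ Maya: 15:00–15:30.
Windows ≥ 30 min: 15:00–15:30.
Earliest such window starts at 15:00.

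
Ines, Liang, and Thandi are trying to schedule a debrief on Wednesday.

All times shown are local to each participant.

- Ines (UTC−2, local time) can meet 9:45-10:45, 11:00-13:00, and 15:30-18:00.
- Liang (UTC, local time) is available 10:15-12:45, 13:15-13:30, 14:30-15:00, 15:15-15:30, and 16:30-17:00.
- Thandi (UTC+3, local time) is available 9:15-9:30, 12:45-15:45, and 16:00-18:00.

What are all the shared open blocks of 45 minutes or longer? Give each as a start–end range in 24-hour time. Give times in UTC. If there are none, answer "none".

11:45–12:45

Ines → UTC: 11:45–12:45, 13:00–15:00, 17:30–20:00.
Liang → UTC: 10:15–12:45, 13:15–13:30, 14:30–15:00, 15:15–15:30, 16:30–17:00.
Thandi → UTC: 06:15–06:30, 09:45–12:45, 13:00–15:00.
Ines ∩ Liang: 11:45–12:45, 13:15–13:30, 14:30–15:00.
Ines ∩ Liang ∩ Thandi: 11:45–12:45, 13:15–13:30, 14:30–15:00.
Windows ≥ 45 min: 11:45–12:45.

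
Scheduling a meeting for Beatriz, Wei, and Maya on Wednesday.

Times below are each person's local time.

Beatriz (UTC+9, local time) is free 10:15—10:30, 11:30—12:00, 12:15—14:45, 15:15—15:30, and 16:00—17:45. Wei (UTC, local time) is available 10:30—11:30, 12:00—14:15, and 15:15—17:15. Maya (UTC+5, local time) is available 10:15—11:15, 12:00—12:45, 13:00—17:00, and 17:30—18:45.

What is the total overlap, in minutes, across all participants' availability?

Beatriz → UTC: 01:15–01:30, 02:30–03:00, 03:15–05:45, 06:15–06:30, 07:00–08:45.
Wei → UTC: 10:30–11:30, 12:00–14:15, 15:15–17:15.
Maya → UTC: 05:15–06:15, 07:00–07:45, 08:00–12:00, 12:30–13:45.
Beatriz ∩ Wei: (none).
Beatriz ∩ Wei ∩ Maya: (none).
Total common minutes: 0.

0 minutes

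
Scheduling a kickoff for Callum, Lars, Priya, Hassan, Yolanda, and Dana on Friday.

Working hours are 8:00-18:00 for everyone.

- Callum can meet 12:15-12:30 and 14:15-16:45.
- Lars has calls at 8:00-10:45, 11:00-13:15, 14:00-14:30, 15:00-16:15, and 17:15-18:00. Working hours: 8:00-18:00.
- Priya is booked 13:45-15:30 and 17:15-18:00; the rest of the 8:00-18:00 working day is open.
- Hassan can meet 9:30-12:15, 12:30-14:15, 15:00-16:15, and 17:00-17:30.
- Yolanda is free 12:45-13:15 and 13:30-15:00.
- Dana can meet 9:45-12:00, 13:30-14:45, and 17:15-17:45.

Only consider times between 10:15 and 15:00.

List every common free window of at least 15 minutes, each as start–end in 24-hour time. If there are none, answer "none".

Lars free within 08:00–18:00: 10:45–11:00, 13:15–14:00, 14:30–15:00, 16:15–17:15.
Priya free within 08:00–18:00: 08:00–13:45, 15:30–17:15.
Callum ∩ Lars: 14:30–15:00, 16:15–16:45.
Callum ∩ Lars ∩ Priya: 16:15–16:45.
Callum ∩ Lars ∩ Priya ∩ Hassan: (none).
Callum ∩ Lars ∩ Priya ∩ Hassan ∩ Yolanda: (none).
Callum ∩ Lars ∩ Priya ∩ Hassan ∩ Yolanda ∩ Dana: (none).
Restricted to 10:15–15:00: (none).
Windows ≥ 15 min: (none).

none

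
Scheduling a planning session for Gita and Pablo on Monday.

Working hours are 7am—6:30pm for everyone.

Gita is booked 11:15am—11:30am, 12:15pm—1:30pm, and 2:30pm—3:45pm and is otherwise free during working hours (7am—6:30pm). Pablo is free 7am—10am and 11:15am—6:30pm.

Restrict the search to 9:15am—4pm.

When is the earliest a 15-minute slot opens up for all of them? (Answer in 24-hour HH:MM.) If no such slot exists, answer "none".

09:15

Gita free within 07:00–18:30: 07:00–11:15, 11:30–12:15, 13:30–14:30, 15:45–18:30.
Gita ∩ Pablo: 07:00–10:00, 11:30–12:15, 13:30–14:30, 15:45–18:30.
Restricted to 09:15–16:00: 09:15–10:00, 11:30–12:15, 13:30–14:30, 15:45–16:00.
Windows ≥ 15 min: 09:15–10:00, 11:30–12:15, 13:30–14:30, 15:45–16:00.
Earliest such window starts at 09:15.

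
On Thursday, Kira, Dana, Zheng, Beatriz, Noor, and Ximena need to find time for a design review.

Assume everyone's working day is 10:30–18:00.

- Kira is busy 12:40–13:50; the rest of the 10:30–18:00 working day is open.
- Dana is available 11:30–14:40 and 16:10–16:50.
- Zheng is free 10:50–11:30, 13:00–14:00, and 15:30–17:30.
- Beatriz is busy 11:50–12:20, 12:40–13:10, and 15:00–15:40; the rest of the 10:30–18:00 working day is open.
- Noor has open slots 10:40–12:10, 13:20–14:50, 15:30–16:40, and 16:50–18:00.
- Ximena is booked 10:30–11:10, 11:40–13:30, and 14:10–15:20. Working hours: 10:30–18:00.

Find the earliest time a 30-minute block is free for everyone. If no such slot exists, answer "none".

Kira free within 10:30–18:00: 10:30–12:40, 13:50–18:00.
Beatriz free within 10:30–18:00: 10:30–11:50, 12:20–12:40, 13:10–15:00, 15:40–18:00.
Ximena free within 10:30–18:00: 11:10–11:40, 13:30–14:10, 15:20–18:00.
Kira ∩ Dana: 11:30–12:40, 13:50–14:40, 16:10–16:50.
Kira ∩ Dana ∩ Zheng: 13:50–14:00, 16:10–16:50.
Kira ∩ Dana ∩ Zheng ∩ Beatriz: 13:50–14:00, 16:10–16:50.
Kira ∩ Dana ∩ Zheng ∩ Beatriz ∩ Noor: 13:50–14:00, 16:10–16:40.
Kira ∩ Dana ∩ Zheng ∩ Beatriz ∩ Noor ∩ Ximena: 13:50–14:00, 16:10–16:40.
Windows ≥ 30 min: 16:10–16:40.
Earliest such window starts at 16:10.

16:10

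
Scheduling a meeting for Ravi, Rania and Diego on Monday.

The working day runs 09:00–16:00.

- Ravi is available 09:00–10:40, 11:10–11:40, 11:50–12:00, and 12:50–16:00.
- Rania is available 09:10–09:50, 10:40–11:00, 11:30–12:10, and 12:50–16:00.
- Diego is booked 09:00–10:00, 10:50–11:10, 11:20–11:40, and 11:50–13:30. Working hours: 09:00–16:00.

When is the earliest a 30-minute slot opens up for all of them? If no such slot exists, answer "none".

13:30

Diego free within 09:00–16:00: 10:00–10:50, 11:10–11:20, 11:40–11:50, 13:30–16:00.
Ravi ∩ Rania: 09:10–09:50, 11:30–11:40, 11:50–12:00, 12:50–16:00.
Ravi ∩ Rania ∩ Diego: 13:30–16:00.
Windows ≥ 30 min: 13:30–16:00.
Earliest such window starts at 13:30.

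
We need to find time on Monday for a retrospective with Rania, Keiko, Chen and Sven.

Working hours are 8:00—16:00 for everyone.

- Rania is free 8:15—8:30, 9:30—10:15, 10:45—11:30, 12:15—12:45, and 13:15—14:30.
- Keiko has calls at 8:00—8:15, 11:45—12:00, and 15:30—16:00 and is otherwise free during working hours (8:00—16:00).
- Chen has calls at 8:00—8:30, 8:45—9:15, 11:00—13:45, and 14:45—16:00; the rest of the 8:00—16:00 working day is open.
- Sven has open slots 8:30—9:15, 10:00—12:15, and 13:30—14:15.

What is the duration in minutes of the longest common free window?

Keiko free within 08:00–16:00: 08:15–11:45, 12:00–15:30.
Chen free within 08:00–16:00: 08:30–08:45, 09:15–11:00, 13:45–14:45.
Rania ∩ Keiko: 08:15–08:30, 09:30–10:15, 10:45–11:30, 12:15–12:45, 13:15–14:30.
Rania ∩ Keiko ∩ Chen: 09:30–10:15, 10:45–11:00, 13:45–14:30.
Rania ∩ Keiko ∩ Chen ∩ Sven: 10:00–10:15, 10:45–11:00, 13:45–14:15.
Common window lengths: 15, 15, 30 min; longest is 30.

30 minutes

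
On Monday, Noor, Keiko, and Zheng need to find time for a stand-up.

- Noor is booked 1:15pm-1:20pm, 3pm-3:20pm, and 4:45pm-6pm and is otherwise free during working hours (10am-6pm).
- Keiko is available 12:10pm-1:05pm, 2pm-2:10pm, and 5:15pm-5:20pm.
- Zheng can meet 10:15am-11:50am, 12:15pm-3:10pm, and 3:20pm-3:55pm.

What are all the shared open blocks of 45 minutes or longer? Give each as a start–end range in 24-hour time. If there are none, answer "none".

Noor free within 10:00–18:00: 10:00–13:15, 13:20–15:00, 15:20–16:45.
Noor ∩ Keiko: 12:10–13:05, 14:00–14:10.
Noor ∩ Keiko ∩ Zheng: 12:15–13:05, 14:00–14:10.
Windows ≥ 45 min: 12:15–13:05.

12:15–13:05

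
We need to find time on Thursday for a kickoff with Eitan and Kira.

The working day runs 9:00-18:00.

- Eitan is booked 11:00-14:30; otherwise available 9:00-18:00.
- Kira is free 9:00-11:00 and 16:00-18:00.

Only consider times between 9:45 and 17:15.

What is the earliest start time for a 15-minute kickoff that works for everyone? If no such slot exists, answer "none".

09:45

Eitan free within 09:00–18:00: 09:00–11:00, 14:30–18:00.
Eitan ∩ Kira: 09:00–11:00, 16:00–18:00.
Restricted to 09:45–17:15: 09:45–11:00, 16:00–17:15.
Windows ≥ 15 min: 09:45–11:00, 16:00–17:15.
Earliest such window starts at 09:45.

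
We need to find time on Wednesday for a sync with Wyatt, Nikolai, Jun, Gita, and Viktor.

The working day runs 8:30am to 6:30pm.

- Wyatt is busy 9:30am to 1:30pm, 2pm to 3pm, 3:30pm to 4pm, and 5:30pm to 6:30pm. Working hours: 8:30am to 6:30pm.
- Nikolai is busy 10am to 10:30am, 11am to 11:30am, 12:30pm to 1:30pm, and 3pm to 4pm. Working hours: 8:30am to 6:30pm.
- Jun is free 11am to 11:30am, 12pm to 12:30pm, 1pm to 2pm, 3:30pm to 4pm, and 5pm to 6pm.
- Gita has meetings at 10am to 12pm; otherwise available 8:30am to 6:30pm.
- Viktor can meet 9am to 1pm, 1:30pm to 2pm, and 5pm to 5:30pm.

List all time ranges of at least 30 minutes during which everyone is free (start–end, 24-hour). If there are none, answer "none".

13:30–14:00, 17:00–17:30

Wyatt free within 08:30–18:30: 08:30–09:30, 13:30–14:00, 15:00–15:30, 16:00–17:30.
Nikolai free within 08:30–18:30: 08:30–10:00, 10:30–11:00, 11:30–12:30, 13:30–15:00, 16:00–18:30.
Gita free within 08:30–18:30: 08:30–10:00, 12:00–18:30.
Wyatt ∩ Nikolai: 08:30–09:30, 13:30–14:00, 16:00–17:30.
Wyatt ∩ Nikolai ∩ Jun: 13:30–14:00, 17:00–17:30.
Wyatt ∩ Nikolai ∩ Jun ∩ Gita: 13:30–14:00, 17:00–17:30.
Wyatt ∩ Nikolai ∩ Jun ∩ Gita ∩ Viktor: 13:30–14:00, 17:00–17:30.
Windows ≥ 30 min: 13:30–14:00, 17:00–17:30.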